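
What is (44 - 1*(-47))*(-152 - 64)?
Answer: -19656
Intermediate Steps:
(44 - 1*(-47))*(-152 - 64) = (44 + 47)*(-216) = 91*(-216) = -19656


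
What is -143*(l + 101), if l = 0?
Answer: -14443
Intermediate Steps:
-143*(l + 101) = -143*(0 + 101) = -143*101 = -14443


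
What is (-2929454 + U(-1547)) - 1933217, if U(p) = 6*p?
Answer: -4871953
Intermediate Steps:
(-2929454 + U(-1547)) - 1933217 = (-2929454 + 6*(-1547)) - 1933217 = (-2929454 - 9282) - 1933217 = -2938736 - 1933217 = -4871953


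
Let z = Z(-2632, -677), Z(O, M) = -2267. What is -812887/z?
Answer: 812887/2267 ≈ 358.57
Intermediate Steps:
z = -2267
-812887/z = -812887/(-2267) = -812887*(-1/2267) = 812887/2267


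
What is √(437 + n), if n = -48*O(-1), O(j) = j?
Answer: √485 ≈ 22.023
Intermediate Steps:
n = 48 (n = -48*(-1) = 48)
√(437 + n) = √(437 + 48) = √485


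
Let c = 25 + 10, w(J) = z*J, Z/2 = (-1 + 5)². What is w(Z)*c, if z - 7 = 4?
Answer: 12320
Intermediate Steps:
z = 11 (z = 7 + 4 = 11)
Z = 32 (Z = 2*(-1 + 5)² = 2*4² = 2*16 = 32)
w(J) = 11*J
c = 35
w(Z)*c = (11*32)*35 = 352*35 = 12320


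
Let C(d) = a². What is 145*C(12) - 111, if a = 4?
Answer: 2209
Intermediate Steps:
C(d) = 16 (C(d) = 4² = 16)
145*C(12) - 111 = 145*16 - 111 = 2320 - 111 = 2209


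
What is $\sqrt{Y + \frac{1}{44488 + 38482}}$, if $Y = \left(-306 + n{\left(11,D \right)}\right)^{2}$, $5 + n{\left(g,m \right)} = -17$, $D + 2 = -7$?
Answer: $\frac{\sqrt{740610504588570}}{82970} \approx 328.0$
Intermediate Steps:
$D = -9$ ($D = -2 - 7 = -9$)
$n{\left(g,m \right)} = -22$ ($n{\left(g,m \right)} = -5 - 17 = -22$)
$Y = 107584$ ($Y = \left(-306 - 22\right)^{2} = \left(-328\right)^{2} = 107584$)
$\sqrt{Y + \frac{1}{44488 + 38482}} = \sqrt{107584 + \frac{1}{44488 + 38482}} = \sqrt{107584 + \frac{1}{82970}} = \sqrt{\frac{8926244481}{82970}} = \frac{\sqrt{740610504588570}}{82970}$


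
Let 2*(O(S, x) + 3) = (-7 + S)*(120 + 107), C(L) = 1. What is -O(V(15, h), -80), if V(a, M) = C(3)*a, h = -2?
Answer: -905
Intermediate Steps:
V(a, M) = a (V(a, M) = 1*a = a)
O(S, x) = -1595/2 + 227*S/2 (O(S, x) = -3 + ((-7 + S)*(120 + 107))/2 = -3 + ((-7 + S)*227)/2 = -3 + (-1589 + 227*S)/2 = -3 + (-1589/2 + 227*S/2) = -1595/2 + 227*S/2)
-O(V(15, h), -80) = -(-1595/2 + (227/2)*15) = -(-1595/2 + 3405/2) = -1*905 = -905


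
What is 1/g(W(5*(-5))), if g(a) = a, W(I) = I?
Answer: -1/25 ≈ -0.040000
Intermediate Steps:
1/g(W(5*(-5))) = 1/(5*(-5)) = 1/(-25) = -1/25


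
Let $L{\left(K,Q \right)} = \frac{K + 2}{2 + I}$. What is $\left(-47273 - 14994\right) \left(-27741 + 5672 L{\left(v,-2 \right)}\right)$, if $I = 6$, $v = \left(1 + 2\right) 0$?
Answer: $1639054241$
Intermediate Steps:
$v = 0$ ($v = 3 \cdot 0 = 0$)
$L{\left(K,Q \right)} = \frac{1}{4} + \frac{K}{8}$ ($L{\left(K,Q \right)} = \frac{K + 2}{2 + 6} = \frac{2 + K}{8} = \left(2 + K\right) \frac{1}{8} = \frac{1}{4} + \frac{K}{8}$)
$\left(-47273 - 14994\right) \left(-27741 + 5672 L{\left(v,-2 \right)}\right) = \left(-47273 - 14994\right) \left(-27741 + 5672 \left(\frac{1}{4} + \frac{1}{8} \cdot 0\right)\right) = - 62267 \left(-27741 + 5672 \left(\frac{1}{4} + 0\right)\right) = - 62267 \left(-27741 + 5672 \cdot \frac{1}{4}\right) = - 62267 \left(-27741 + 1418\right) = \left(-62267\right) \left(-26323\right) = 1639054241$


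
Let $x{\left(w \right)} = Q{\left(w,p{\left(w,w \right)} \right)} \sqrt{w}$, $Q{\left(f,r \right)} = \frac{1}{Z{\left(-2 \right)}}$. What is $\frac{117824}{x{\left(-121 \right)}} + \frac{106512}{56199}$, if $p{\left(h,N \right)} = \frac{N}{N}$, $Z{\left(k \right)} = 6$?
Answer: $\frac{35504}{18733} - \frac{706944 i}{11} \approx 1.8953 - 64268.0 i$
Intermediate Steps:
$p{\left(h,N \right)} = 1$
$Q{\left(f,r \right)} = \frac{1}{6}$
$x{\left(w \right)} = \frac{\sqrt{w}}{6}$
$\frac{117824}{x{\left(-121 \right)}} + \frac{106512}{56199} = \frac{117824}{\frac{1}{6} \sqrt{-121}} + \frac{106512}{56199} = \frac{117824}{\frac{1}{6} \cdot 11 i} + 106512 \cdot \frac{1}{56199} = \frac{117824}{\frac{11}{6} i} + \frac{35504}{18733} = 117824 \left(- \frac{6 i}{11}\right) + \frac{35504}{18733} = - \frac{706944 i}{11} + \frac{35504}{18733} = \frac{35504}{18733} - \frac{706944 i}{11}$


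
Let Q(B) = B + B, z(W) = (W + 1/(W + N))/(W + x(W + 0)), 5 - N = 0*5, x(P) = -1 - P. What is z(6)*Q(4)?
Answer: -536/11 ≈ -48.727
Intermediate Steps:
N = 5 (N = 5 - 0*5 = 5 - 1*0 = 5 + 0 = 5)
z(W) = -W - 1/(5 + W) (z(W) = (W + 1/(W + 5))/(W + (-1 - (W + 0))) = (W + 1/(5 + W))/(W + (-1 - W)) = (W + 1/(5 + W))/(-1) = (W + 1/(5 + W))*(-1) = -W - 1/(5 + W))
Q(B) = 2*B
z(6)*Q(4) = ((-1 - 1*6² - 5*6)/(5 + 6))*(2*4) = ((-1 - 1*36 - 30)/11)*8 = ((-1 - 36 - 30)/11)*8 = ((1/11)*(-67))*8 = -67/11*8 = -536/11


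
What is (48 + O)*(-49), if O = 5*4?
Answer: -3332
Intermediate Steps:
O = 20
(48 + O)*(-49) = (48 + 20)*(-49) = 68*(-49) = -3332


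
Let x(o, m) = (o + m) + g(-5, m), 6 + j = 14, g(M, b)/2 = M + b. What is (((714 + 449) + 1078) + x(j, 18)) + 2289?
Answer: 4582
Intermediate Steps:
g(M, b) = 2*M + 2*b (g(M, b) = 2*(M + b) = 2*M + 2*b)
j = 8 (j = -6 + 14 = 8)
x(o, m) = -10 + o + 3*m (x(o, m) = (o + m) + (2*(-5) + 2*m) = (m + o) + (-10 + 2*m) = -10 + o + 3*m)
(((714 + 449) + 1078) + x(j, 18)) + 2289 = (((714 + 449) + 1078) + (-10 + 8 + 3*18)) + 2289 = ((1163 + 1078) + (-10 + 8 + 54)) + 2289 = (2241 + 52) + 2289 = 2293 + 2289 = 4582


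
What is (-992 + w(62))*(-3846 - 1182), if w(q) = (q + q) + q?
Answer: 4052568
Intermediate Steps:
w(q) = 3*q (w(q) = 2*q + q = 3*q)
(-992 + w(62))*(-3846 - 1182) = (-992 + 3*62)*(-3846 - 1182) = (-992 + 186)*(-5028) = -806*(-5028) = 4052568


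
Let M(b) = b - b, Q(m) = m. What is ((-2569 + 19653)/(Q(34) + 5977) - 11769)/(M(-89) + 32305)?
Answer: -14145275/38837071 ≈ -0.36422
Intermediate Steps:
M(b) = 0
((-2569 + 19653)/(Q(34) + 5977) - 11769)/(M(-89) + 32305) = ((-2569 + 19653)/(34 + 5977) - 11769)/(0 + 32305) = (17084/6011 - 11769)/32305 = (17084*(1/6011) - 11769)*(1/32305) = (17084/6011 - 11769)*(1/32305) = -70726375/6011*1/32305 = -14145275/38837071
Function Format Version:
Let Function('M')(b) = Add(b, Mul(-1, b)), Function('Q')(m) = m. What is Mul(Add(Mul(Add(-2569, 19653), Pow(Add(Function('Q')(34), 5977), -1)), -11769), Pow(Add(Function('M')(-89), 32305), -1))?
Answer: Rational(-14145275, 38837071) ≈ -0.36422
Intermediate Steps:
Function('M')(b) = 0
Mul(Add(Mul(Add(-2569, 19653), Pow(Add(Function('Q')(34), 5977), -1)), -11769), Pow(Add(Function('M')(-89), 32305), -1)) = Mul(Add(Mul(Add(-2569, 19653), Pow(Add(34, 5977), -1)), -11769), Pow(Add(0, 32305), -1)) = Mul(Add(Mul(17084, Pow(6011, -1)), -11769), Pow(32305, -1)) = Mul(Add(Mul(17084, Rational(1, 6011)), -11769), Rational(1, 32305)) = Mul(Add(Rational(17084, 6011), -11769), Rational(1, 32305)) = Mul(Rational(-70726375, 6011), Rational(1, 32305)) = Rational(-14145275, 38837071)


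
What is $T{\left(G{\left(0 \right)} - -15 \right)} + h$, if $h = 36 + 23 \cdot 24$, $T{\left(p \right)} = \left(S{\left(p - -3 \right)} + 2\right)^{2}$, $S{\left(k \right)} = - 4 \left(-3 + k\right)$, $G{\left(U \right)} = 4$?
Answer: $6064$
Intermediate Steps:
$S{\left(k \right)} = 12 - 4 k$
$T{\left(p \right)} = \left(2 - 4 p\right)^{2}$ ($T{\left(p \right)} = \left(\left(12 - 4 \left(p - -3\right)\right) + 2\right)^{2} = \left(\left(12 - 4 \left(p + 3\right)\right) + 2\right)^{2} = \left(\left(12 - 4 \left(3 + p\right)\right) + 2\right)^{2} = \left(\left(12 - \left(12 + 4 p\right)\right) + 2\right)^{2} = \left(- 4 p + 2\right)^{2} = \left(2 - 4 p\right)^{2}$)
$h = 588$ ($h = 36 + 552 = 588$)
$T{\left(G{\left(0 \right)} - -15 \right)} + h = 4 \left(-1 + 2 \left(4 - -15\right)\right)^{2} + 588 = 4 \left(-1 + 2 \left(4 + 15\right)\right)^{2} + 588 = 4 \left(-1 + 2 \cdot 19\right)^{2} + 588 = 4 \left(-1 + 38\right)^{2} + 588 = 4 \cdot 37^{2} + 588 = 4 \cdot 1369 + 588 = 5476 + 588 = 6064$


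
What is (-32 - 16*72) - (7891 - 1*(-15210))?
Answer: -24285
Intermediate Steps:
(-32 - 16*72) - (7891 - 1*(-15210)) = (-32 - 1152) - (7891 + 15210) = -1184 - 1*23101 = -1184 - 23101 = -24285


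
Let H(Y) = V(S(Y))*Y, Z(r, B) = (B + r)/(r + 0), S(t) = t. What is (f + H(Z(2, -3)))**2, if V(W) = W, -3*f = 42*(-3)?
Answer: 28561/16 ≈ 1785.1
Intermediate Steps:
f = 42 (f = -14*(-3) = -1/3*(-126) = 42)
Z(r, B) = (B + r)/r
H(Y) = Y**2 (H(Y) = Y*Y = Y**2)
(f + H(Z(2, -3)))**2 = (42 + ((-3 + 2)/2)**2)**2 = (42 + ((1/2)*(-1))**2)**2 = (42 + (-1/2)**2)**2 = (42 + 1/4)**2 = (169/4)**2 = 28561/16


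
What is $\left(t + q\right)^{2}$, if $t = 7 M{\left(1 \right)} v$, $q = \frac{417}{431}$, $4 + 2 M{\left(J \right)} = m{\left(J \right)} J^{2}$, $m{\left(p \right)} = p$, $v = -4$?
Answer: $\frac{342953361}{185761} \approx 1846.2$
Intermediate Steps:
$M{\left(J \right)} = -2 + \frac{J^{3}}{2}$ ($M{\left(J \right)} = -2 + \frac{J J^{2}}{2} = -2 + \frac{J^{3}}{2}$)
$q = \frac{417}{431}$ ($q = 417 \cdot \frac{1}{431} = \frac{417}{431} \approx 0.96752$)
$t = 42$ ($t = 7 \left(-2 + \frac{1^{3}}{2}\right) \left(-4\right) = 7 \left(-2 + \frac{1}{2} \cdot 1\right) \left(-4\right) = 7 \left(-2 + \frac{1}{2}\right) \left(-4\right) = 7 \left(- \frac{3}{2}\right) \left(-4\right) = \left(- \frac{21}{2}\right) \left(-4\right) = 42$)
$\left(t + q\right)^{2} = \left(42 + \frac{417}{431}\right)^{2} = \left(\frac{18519}{431}\right)^{2} = \frac{342953361}{185761}$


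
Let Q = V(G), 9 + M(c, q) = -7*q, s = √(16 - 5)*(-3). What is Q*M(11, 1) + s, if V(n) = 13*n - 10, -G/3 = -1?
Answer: -464 - 3*√11 ≈ -473.95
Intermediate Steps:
G = 3 (G = -3*(-1) = 3)
s = -3*√11 (s = √11*(-3) = -3*√11 ≈ -9.9499)
M(c, q) = -9 - 7*q
V(n) = -10 + 13*n
Q = 29 (Q = -10 + 13*3 = -10 + 39 = 29)
Q*M(11, 1) + s = 29*(-9 - 7*1) - 3*√11 = 29*(-9 - 7) - 3*√11 = 29*(-16) - 3*√11 = -464 - 3*√11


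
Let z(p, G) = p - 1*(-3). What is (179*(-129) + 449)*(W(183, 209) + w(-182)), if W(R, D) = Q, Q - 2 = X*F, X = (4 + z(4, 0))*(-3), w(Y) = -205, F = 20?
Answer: 19540046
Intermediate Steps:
z(p, G) = 3 + p (z(p, G) = p + 3 = 3 + p)
X = -33 (X = (4 + (3 + 4))*(-3) = (4 + 7)*(-3) = 11*(-3) = -33)
Q = -658 (Q = 2 - 33*20 = 2 - 660 = -658)
W(R, D) = -658
(179*(-129) + 449)*(W(183, 209) + w(-182)) = (179*(-129) + 449)*(-658 - 205) = (-23091 + 449)*(-863) = -22642*(-863) = 19540046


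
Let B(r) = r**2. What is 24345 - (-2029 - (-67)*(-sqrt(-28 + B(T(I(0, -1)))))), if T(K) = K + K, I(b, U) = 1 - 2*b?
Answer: 26374 + 134*I*sqrt(6) ≈ 26374.0 + 328.23*I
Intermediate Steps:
T(K) = 2*K
24345 - (-2029 - (-67)*(-sqrt(-28 + B(T(I(0, -1)))))) = 24345 - (-2029 - (-67)*(-sqrt(-28 + (2*(1 - 2*0))**2))) = 24345 - (-2029 - (-67)*(-sqrt(-28 + (2*(1 + 0))**2))) = 24345 - (-2029 - (-67)*(-sqrt(-28 + (2*1)**2))) = 24345 - (-2029 - (-67)*(-sqrt(-28 + 2**2))) = 24345 - (-2029 - (-67)*(-sqrt(-28 + 4))) = 24345 - (-2029 - (-67)*(-sqrt(-24))) = 24345 - (-2029 - (-67)*(-2*I*sqrt(6))) = 24345 - (-2029 - 134*I*sqrt(6)) = 24345 + (2029 + 134*I*sqrt(6)) = 26374 + 134*I*sqrt(6)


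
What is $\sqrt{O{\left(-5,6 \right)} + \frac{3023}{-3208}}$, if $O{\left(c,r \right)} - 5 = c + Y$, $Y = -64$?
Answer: $\frac{i \sqrt{167084670}}{1604} \approx 8.0587 i$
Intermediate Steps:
$O{\left(c,r \right)} = -59 + c$ ($O{\left(c,r \right)} = 5 + \left(c - 64\right) = 5 + \left(-64 + c\right) = -59 + c$)
$\sqrt{O{\left(-5,6 \right)} + \frac{3023}{-3208}} = \sqrt{\left(-59 - 5\right) + \frac{3023}{-3208}} = \sqrt{-64 + 3023 \left(- \frac{1}{3208}\right)} = \sqrt{-64 - \frac{3023}{3208}} = \sqrt{- \frac{208335}{3208}} = \frac{i \sqrt{167084670}}{1604}$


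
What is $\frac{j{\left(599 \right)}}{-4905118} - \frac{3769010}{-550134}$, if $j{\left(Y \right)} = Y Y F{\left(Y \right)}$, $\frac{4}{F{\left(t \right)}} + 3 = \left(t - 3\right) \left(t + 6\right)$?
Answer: $\frac{1666536107043486881}{243251751335883381} \approx 6.8511$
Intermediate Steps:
$F{\left(t \right)} = \frac{4}{-3 + \left(-3 + t\right) \left(6 + t\right)}$ ($F{\left(t \right)} = \frac{4}{-3 + \left(t - 3\right) \left(t + 6\right)} = \frac{4}{-3 + \left(-3 + t\right) \left(6 + t\right)}$)
$j{\left(Y \right)} = \frac{4 Y^{2}}{-21 + Y^{2} + 3 Y}$ ($j{\left(Y \right)} = Y Y \frac{4}{-21 + Y^{2} + 3 Y} = Y^{2} \frac{4}{-21 + Y^{2} + 3 Y} = \frac{4 Y^{2}}{-21 + Y^{2} + 3 Y}$)
$\frac{j{\left(599 \right)}}{-4905118} - \frac{3769010}{-550134} = \frac{4 \cdot 599^{2} \frac{1}{-21 + 599^{2} + 3 \cdot 599}}{-4905118} - \frac{3769010}{-550134} = 4 \cdot 358801 \frac{1}{-21 + 358801 + 1797} \left(- \frac{1}{4905118}\right) - - \frac{1884505}{275067} = 4 \cdot 358801 \cdot \frac{1}{360577} \left(- \frac{1}{4905118}\right) + \frac{1884505}{275067} = \frac{1435204}{360577} \left(- \frac{1}{4905118}\right) + \frac{1884505}{275067} = - \frac{717602}{884336366543} + \frac{1884505}{275067} = \frac{1666536107043486881}{243251751335883381}$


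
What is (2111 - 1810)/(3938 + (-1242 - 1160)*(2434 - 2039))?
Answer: -301/944852 ≈ -0.00031857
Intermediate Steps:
(2111 - 1810)/(3938 + (-1242 - 1160)*(2434 - 2039)) = 301/(3938 - 2402*395) = 301/(3938 - 948790) = 301/(-944852) = 301*(-1/944852) = -301/944852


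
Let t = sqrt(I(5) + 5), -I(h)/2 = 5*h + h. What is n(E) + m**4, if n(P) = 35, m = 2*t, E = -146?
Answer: 48435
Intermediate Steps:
I(h) = -12*h (I(h) = -2*(5*h + h) = -12*h)
t = I*sqrt(55) (t = sqrt(-12*5 + 5) = sqrt(-60 + 5) = sqrt(-55) = I*sqrt(55) ≈ 7.4162*I)
m = 2*I*sqrt(55) (m = 2*(I*sqrt(55)) = 2*I*sqrt(55) ≈ 14.832*I)
n(E) + m**4 = 35 + (2*I*sqrt(55))**4 = 35 + 48400 = 48435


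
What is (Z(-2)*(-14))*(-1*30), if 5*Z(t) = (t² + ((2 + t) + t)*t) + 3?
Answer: 924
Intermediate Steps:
Z(t) = ⅗ + t²/5 + t*(2 + 2*t)/5 (Z(t) = ((t² + ((2 + t) + t)*t) + 3)/5 = ((t² + (2 + 2*t)*t) + 3)/5 = ((t² + t*(2 + 2*t)) + 3)/5 = (3 + t² + t*(2 + 2*t))/5 = ⅗ + t²/5 + t*(2 + 2*t)/5)
(Z(-2)*(-14))*(-1*30) = ((⅗ + (⅖)*(-2) + (⅗)*(-2)²)*(-14))*(-1*30) = ((⅗ - ⅘ + (⅗)*4)*(-14))*(-30) = ((⅗ - ⅘ + 12/5)*(-14))*(-30) = ((11/5)*(-14))*(-30) = -154/5*(-30) = 924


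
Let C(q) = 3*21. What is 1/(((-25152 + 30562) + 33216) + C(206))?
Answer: 1/38689 ≈ 2.5847e-5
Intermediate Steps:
C(q) = 63
1/(((-25152 + 30562) + 33216) + C(206)) = 1/(((-25152 + 30562) + 33216) + 63) = 1/((5410 + 33216) + 63) = 1/(38626 + 63) = 1/38689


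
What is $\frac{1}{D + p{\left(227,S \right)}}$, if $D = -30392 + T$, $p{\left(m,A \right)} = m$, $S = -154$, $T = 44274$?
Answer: $\frac{1}{14109} \approx 7.0877 \cdot 10^{-5}$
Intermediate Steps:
$D = 13882$ ($D = -30392 + 44274 = 13882$)
$\frac{1}{D + p{\left(227,S \right)}} = \frac{1}{13882 + 227} = \frac{1}{14109}$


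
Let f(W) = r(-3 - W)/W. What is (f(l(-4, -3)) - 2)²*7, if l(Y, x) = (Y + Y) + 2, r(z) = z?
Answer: 175/4 ≈ 43.750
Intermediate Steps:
l(Y, x) = 2 + 2*Y (l(Y, x) = 2*Y + 2 = 2 + 2*Y)
f(W) = (-3 - W)/W
(f(l(-4, -3)) - 2)²*7 = ((-3 - (2 + 2*(-4)))/(2 + 2*(-4)) - 2)²*7 = ((-3 - (2 - 8))/(2 - 8) - 2)²*7 = ((-3 - 1*(-6))/(-6) - 2)²*7 = (-(-3 + 6)/6 - 2)²*7 = (-⅙*3 - 2)²*7 = (-½ - 2)²*7 = (-5/2)²*7 = (25/4)*7 = 175/4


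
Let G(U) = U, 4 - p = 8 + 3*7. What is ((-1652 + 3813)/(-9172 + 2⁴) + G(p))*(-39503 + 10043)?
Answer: 567254755/763 ≈ 7.4345e+5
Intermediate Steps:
p = -25 (p = 4 - (8 + 3*7) = 4 - (8 + 21) = 4 - 1*29 = 4 - 29 = -25)
((-1652 + 3813)/(-9172 + 2⁴) + G(p))*(-39503 + 10043) = ((-1652 + 3813)/(-9172 + 2⁴) - 25)*(-39503 + 10043) = (2161/(-9172 + 16) - 25)*(-29460) = (2161/(-9156) - 25)*(-29460) = (2161*(-1/9156) - 25)*(-29460) = (-2161/9156 - 25)*(-29460) = -231061/9156*(-29460) = 567254755/763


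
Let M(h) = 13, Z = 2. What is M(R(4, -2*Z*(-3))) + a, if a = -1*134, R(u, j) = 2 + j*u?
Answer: -121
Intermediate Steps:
a = -134
M(R(4, -2*Z*(-3))) + a = 13 - 134 = -121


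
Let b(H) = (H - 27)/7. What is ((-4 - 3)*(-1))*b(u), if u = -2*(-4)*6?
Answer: 21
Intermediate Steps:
u = 48 (u = 8*6 = 48)
b(H) = -27/7 + H/7 (b(H) = (-27 + H)/7 = -27/7 + H/7)
((-4 - 3)*(-1))*b(u) = ((-4 - 3)*(-1))*(-27/7 + (⅐)*48) = (-7*(-1))*(-27/7 + 48/7) = 7*3 = 21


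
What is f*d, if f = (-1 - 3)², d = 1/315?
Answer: 16/315 ≈ 0.050794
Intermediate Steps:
d = 1/315 ≈ 0.0031746
f = 16 (f = (-4)² = 16)
f*d = 16*(1/315) = 16/315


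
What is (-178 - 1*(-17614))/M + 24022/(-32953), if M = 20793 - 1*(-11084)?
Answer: -191180786/1050442781 ≈ -0.18200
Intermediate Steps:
M = 31877 (M = 20793 + 11084 = 31877)
(-178 - 1*(-17614))/M + 24022/(-32953) = (-178 - 1*(-17614))/31877 + 24022/(-32953) = (-178 + 17614)*(1/31877) + 24022*(-1/32953) = 17436*(1/31877) - 24022/32953 = 17436/31877 - 24022/32953 = -191180786/1050442781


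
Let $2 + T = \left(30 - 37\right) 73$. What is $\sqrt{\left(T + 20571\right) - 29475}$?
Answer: $i \sqrt{9417} \approx 97.041 i$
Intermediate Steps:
$T = -513$ ($T = -2 + \left(30 - 37\right) 73 = -2 - 511 = -513$)
$\sqrt{\left(T + 20571\right) - 29475} = \sqrt{\left(-513 + 20571\right) - 29475} = \sqrt{20058 - 29475} = \sqrt{-9417} = i \sqrt{9417}$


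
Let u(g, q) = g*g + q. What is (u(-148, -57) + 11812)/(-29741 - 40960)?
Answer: -33659/70701 ≈ -0.47608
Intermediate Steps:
u(g, q) = q + g**2 (u(g, q) = g**2 + q = q + g**2)
(u(-148, -57) + 11812)/(-29741 - 40960) = ((-57 + (-148)**2) + 11812)/(-29741 - 40960) = ((-57 + 21904) + 11812)/(-70701) = (21847 + 11812)*(-1/70701) = 33659*(-1/70701) = -33659/70701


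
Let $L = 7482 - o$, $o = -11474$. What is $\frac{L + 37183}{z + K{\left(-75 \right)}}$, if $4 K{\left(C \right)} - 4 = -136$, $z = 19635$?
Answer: $\frac{18713}{6534} \approx 2.8639$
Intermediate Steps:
$L = 18956$ ($L = 7482 - -11474 = 7482 + 11474 = 18956$)
$K{\left(C \right)} = -33$ ($K{\left(C \right)} = 1 + \frac{1}{4} \left(-136\right) = 1 - 34 = -33$)
$\frac{L + 37183}{z + K{\left(-75 \right)}} = \frac{18956 + 37183}{19635 - 33} = \frac{56139}{19602} = 56139 \cdot \frac{1}{19602} = \frac{18713}{6534}$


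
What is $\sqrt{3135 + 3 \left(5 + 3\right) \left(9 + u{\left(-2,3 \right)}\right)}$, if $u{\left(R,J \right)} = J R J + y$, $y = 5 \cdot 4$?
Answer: $\sqrt{3399} \approx 58.301$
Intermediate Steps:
$y = 20$
$u{\left(R,J \right)} = 20 + R J^{2}$ ($u{\left(R,J \right)} = J R J + 20 = R J^{2} + 20 = 20 + R J^{2}$)
$\sqrt{3135 + 3 \left(5 + 3\right) \left(9 + u{\left(-2,3 \right)}\right)} = \sqrt{3135 + 3 \left(5 + 3\right) \left(9 + \left(20 - 2 \cdot 3^{2}\right)\right)} = \sqrt{3135 + 3 \cdot 8 \left(9 + \left(20 - 18\right)\right)} = \sqrt{3135 + 24 \left(9 + \left(20 - 18\right)\right)} = \sqrt{3135 + 24 \left(9 + 2\right)} = \sqrt{3135 + 24 \cdot 11} = \sqrt{3135 + 264} = \sqrt{3399}$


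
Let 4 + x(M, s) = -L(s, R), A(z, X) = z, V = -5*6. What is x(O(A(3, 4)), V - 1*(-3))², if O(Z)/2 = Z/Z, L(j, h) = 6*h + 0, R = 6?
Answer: 1600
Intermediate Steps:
V = -30
L(j, h) = 6*h
O(Z) = 2 (O(Z) = 2*(Z/Z) = 2*1 = 2)
x(M, s) = -40 (x(M, s) = -4 - 6*6 = -4 - 1*36 = -4 - 36 = -40)
x(O(A(3, 4)), V - 1*(-3))² = (-40)² = 1600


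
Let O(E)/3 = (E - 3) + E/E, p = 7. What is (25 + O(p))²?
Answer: 1600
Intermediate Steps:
O(E) = -6 + 3*E (O(E) = 3*((E - 3) + E/E) = 3*((-3 + E) + 1) = 3*(-2 + E) = -6 + 3*E)
(25 + O(p))² = (25 + (-6 + 3*7))² = (25 + (-6 + 21))² = (25 + 15)² = 40² = 1600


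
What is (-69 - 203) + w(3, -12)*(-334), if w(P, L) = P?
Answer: -1274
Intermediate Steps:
(-69 - 203) + w(3, -12)*(-334) = (-69 - 203) + 3*(-334) = -272 - 1002 = -1274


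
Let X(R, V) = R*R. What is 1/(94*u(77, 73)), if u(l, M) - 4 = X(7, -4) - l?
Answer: -1/2256 ≈ -0.00044326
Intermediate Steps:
X(R, V) = R²
u(l, M) = 53 - l (u(l, M) = 4 + (7² - l) = 4 + (49 - l) = 53 - l)
1/(94*u(77, 73)) = 1/(94*(53 - 1*77)) = 1/(94*(53 - 77)) = 1/(94*(-24)) = 1/(-2256) = -1/2256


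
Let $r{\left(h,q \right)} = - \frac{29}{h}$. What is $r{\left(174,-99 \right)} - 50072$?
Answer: $- \frac{300433}{6} \approx -50072.0$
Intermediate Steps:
$r{\left(174,-99 \right)} - 50072 = - \frac{29}{174} - 50072 = \left(-29\right) \frac{1}{174} - 50072 = - \frac{1}{6} - 50072 = - \frac{300433}{6}$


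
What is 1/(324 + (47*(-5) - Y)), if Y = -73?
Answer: 1/162 ≈ 0.0061728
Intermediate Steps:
1/(324 + (47*(-5) - Y)) = 1/(324 + (47*(-5) - 1*(-73))) = 1/(324 + (-235 + 73)) = 1/(324 - 162) = 1/162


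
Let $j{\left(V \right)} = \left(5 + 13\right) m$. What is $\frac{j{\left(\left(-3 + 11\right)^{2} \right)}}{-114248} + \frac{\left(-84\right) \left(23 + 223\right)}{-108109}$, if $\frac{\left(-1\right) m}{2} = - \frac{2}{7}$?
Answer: $\frac{2064745107}{10807332403} \approx 0.19105$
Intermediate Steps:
$m = \frac{4}{7}$ ($m = - 2 \left(- \frac{2}{7}\right) = - 2 \left(\left(-2\right) \frac{1}{7}\right) = \left(-2\right) \left(- \frac{2}{7}\right) = \frac{4}{7} \approx 0.57143$)
$j{\left(V \right)} = \frac{72}{7}$ ($j{\left(V \right)} = \left(5 + 13\right) \frac{4}{7} = 18 \cdot \frac{4}{7} = \frac{72}{7}$)
$\frac{j{\left(\left(-3 + 11\right)^{2} \right)}}{-114248} + \frac{\left(-84\right) \left(23 + 223\right)}{-108109} = \frac{72}{7 \left(-114248\right)} + \frac{\left(-84\right) \left(23 + 223\right)}{-108109} = \frac{72}{7} \left(- \frac{1}{114248}\right) + \left(-84\right) 246 \left(- \frac{1}{108109}\right) = - \frac{9}{99967} - - \frac{20664}{108109} = - \frac{9}{99967} + \frac{20664}{108109} = \frac{2064745107}{10807332403}$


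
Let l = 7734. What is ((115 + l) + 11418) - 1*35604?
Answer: -16337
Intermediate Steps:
((115 + l) + 11418) - 1*35604 = ((115 + 7734) + 11418) - 1*35604 = (7849 + 11418) - 35604 = 19267 - 35604 = -16337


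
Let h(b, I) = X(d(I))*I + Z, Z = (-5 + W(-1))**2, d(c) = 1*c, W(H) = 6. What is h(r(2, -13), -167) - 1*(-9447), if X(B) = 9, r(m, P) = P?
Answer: 7945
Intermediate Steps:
d(c) = c
Z = 1 (Z = (-5 + 6)**2 = 1**2 = 1)
h(b, I) = 1 + 9*I (h(b, I) = 9*I + 1 = 1 + 9*I)
h(r(2, -13), -167) - 1*(-9447) = (1 + 9*(-167)) - 1*(-9447) = (1 - 1503) + 9447 = -1502 + 9447 = 7945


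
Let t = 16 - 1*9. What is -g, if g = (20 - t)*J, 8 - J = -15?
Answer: -299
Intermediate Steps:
t = 7 (t = 16 - 9 = 7)
J = 23 (J = 8 - 1*(-15) = 8 + 15 = 23)
g = 299 (g = (20 - 1*7)*23 = (20 - 7)*23 = 13*23 = 299)
-g = -1*299 = -299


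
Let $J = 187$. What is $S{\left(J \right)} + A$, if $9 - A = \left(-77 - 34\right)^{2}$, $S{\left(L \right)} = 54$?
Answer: $-12258$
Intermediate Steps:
$A = -12312$ ($A = 9 - \left(-77 - 34\right)^{2} = 9 - \left(-111\right)^{2} = 9 - 12321 = -12312$)
$S{\left(J \right)} + A = 54 - 12312 = -12258$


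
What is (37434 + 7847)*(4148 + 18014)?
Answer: 1003517522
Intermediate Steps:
(37434 + 7847)*(4148 + 18014) = 45281*22162 = 1003517522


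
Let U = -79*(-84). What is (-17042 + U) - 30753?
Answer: -41159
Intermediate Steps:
U = 6636
(-17042 + U) - 30753 = (-17042 + 6636) - 30753 = -10406 - 30753 = -41159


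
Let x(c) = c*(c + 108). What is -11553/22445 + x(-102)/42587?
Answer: -505743951/955865215 ≈ -0.52910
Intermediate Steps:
x(c) = c*(108 + c)
-11553/22445 + x(-102)/42587 = -11553/22445 - 102*(108 - 102)/42587 = -11553*1/22445 - 102*6*(1/42587) = -11553/22445 - 612*1/42587 = -11553/22445 - 612/42587 = -505743951/955865215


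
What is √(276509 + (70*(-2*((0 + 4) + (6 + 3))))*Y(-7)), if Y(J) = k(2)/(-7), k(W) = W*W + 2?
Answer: √278069 ≈ 527.32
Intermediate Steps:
k(W) = 2 + W² (k(W) = W² + 2 = 2 + W²)
Y(J) = -6/7 (Y(J) = (2 + 2²)/(-7) = (2 + 4)*(-⅐) = 6*(-⅐) = -6/7)
√(276509 + (70*(-2*((0 + 4) + (6 + 3))))*Y(-7)) = √(276509 + (70*(-2*((0 + 4) + (6 + 3))))*(-6/7)) = √(276509 + (70*(-2*(4 + 9)))*(-6/7)) = √(276509 + (70*(-2*13))*(-6/7)) = √(276509 + (70*(-26))*(-6/7)) = √(276509 - 1820*(-6/7)) = √(276509 + 1560) = √278069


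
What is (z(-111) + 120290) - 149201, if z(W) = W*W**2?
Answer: -1396542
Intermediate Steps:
z(W) = W**3
(z(-111) + 120290) - 149201 = ((-111)**3 + 120290) - 149201 = (-1367631 + 120290) - 149201 = -1247341 - 149201 = -1396542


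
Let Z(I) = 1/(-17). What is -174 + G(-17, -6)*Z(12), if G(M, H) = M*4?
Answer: -170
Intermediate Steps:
G(M, H) = 4*M
Z(I) = -1/17
-174 + G(-17, -6)*Z(12) = -174 + (4*(-17))*(-1/17) = -174 - 68*(-1/17) = -174 + 4 = -170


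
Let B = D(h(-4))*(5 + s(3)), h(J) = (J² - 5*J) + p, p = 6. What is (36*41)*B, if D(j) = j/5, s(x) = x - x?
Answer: 61992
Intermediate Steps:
s(x) = 0
h(J) = 6 + J² - 5*J (h(J) = (J² - 5*J) + 6 = 6 + J² - 5*J)
D(j) = j/5 (D(j) = j*(⅕) = j/5)
B = 42 (B = ((6 + (-4)² - 5*(-4))/5)*(5 + 0) = ((6 + 16 + 20)/5)*5 = ((⅕)*42)*5 = (42/5)*5 = 42)
(36*41)*B = (36*41)*42 = 1476*42 = 61992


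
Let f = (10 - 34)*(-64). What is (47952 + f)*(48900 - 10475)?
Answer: 1901576400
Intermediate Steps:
f = 1536 (f = -24*(-64) = 1536)
(47952 + f)*(48900 - 10475) = (47952 + 1536)*(48900 - 10475) = 49488*38425 = 1901576400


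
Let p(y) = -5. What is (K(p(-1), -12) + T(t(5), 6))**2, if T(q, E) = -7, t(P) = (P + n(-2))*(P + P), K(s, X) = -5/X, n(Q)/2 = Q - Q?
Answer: 6241/144 ≈ 43.340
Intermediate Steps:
n(Q) = 0 (n(Q) = 2*(Q - Q) = 2*0 = 0)
t(P) = 2*P**2 (t(P) = (P + 0)*(P + P) = P*(2*P) = 2*P**2)
(K(p(-1), -12) + T(t(5), 6))**2 = (-5/(-12) - 7)**2 = (-5*(-1/12) - 7)**2 = (5/12 - 7)**2 = (-79/12)**2 = 6241/144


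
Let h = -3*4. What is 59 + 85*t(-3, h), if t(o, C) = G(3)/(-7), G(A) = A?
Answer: 158/7 ≈ 22.571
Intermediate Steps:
h = -12
t(o, C) = -3/7 (t(o, C) = 3/(-7) = 3*(-⅐) = -3/7)
59 + 85*t(-3, h) = 59 + 85*(-3/7) = 59 - 255/7 = 158/7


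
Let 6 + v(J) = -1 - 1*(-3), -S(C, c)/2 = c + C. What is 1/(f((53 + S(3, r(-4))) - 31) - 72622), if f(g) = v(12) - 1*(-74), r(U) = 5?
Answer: -1/72552 ≈ -1.3783e-5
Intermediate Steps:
S(C, c) = -2*C - 2*c (S(C, c) = -2*(c + C) = -2*(C + c) = -2*C - 2*c)
v(J) = -4 (v(J) = -6 + (-1 - 1*(-3)) = -6 + (-1 + 3) = -6 + 2 = -4)
f(g) = 70 (f(g) = -4 - 1*(-74) = -4 + 74 = 70)
1/(f((53 + S(3, r(-4))) - 31) - 72622) = 1/(70 - 72622) = 1/(-72552) = -1/72552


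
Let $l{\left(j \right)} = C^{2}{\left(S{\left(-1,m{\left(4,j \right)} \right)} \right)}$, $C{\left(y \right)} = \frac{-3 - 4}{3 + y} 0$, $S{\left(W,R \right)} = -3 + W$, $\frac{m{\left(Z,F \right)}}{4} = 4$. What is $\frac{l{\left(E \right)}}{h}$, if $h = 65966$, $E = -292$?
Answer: $0$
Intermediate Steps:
$m{\left(Z,F \right)} = 16$ ($m{\left(Z,F \right)} = 4 \cdot 4 = 16$)
$C{\left(y \right)} = 0$ ($C{\left(y \right)} = - \frac{7}{3 + y} 0 = 0$)
$l{\left(j \right)} = 0$ ($l{\left(j \right)} = 0^{2} = 0$)
$\frac{l{\left(E \right)}}{h} = \frac{0}{65966} = 0 \cdot \frac{1}{65966} = 0$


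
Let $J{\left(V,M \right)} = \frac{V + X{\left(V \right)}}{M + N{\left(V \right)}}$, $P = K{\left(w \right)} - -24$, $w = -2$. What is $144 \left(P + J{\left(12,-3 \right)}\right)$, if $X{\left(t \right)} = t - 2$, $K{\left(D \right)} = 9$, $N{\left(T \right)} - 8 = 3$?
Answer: $5148$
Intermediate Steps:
$N{\left(T \right)} = 11$ ($N{\left(T \right)} = 8 + 3 = 11$)
$P = 33$ ($P = 9 - -24 = 9 + 24 = 33$)
$X{\left(t \right)} = -2 + t$
$J{\left(V,M \right)} = \frac{-2 + 2 V}{11 + M}$ ($J{\left(V,M \right)} = \frac{V + \left(-2 + V\right)}{M + 11} = \frac{-2 + 2 V}{11 + M}$)
$144 \left(P + J{\left(12,-3 \right)}\right) = 144 \left(33 + \frac{2 \left(-1 + 12\right)}{11 - 3}\right) = 144 \left(33 + 2 \cdot \frac{1}{8} \cdot 11\right) = 144 \left(33 + \frac{11}{4}\right) = 144 \cdot \frac{143}{4} = 5148$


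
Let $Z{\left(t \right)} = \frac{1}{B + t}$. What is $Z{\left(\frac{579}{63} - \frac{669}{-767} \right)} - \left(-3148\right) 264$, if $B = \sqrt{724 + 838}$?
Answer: $\frac{157474947323245488}{189484122469} + \frac{259435449 \sqrt{1562}}{378968244938} \approx 8.3107 \cdot 10^{5}$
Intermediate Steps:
$B = \sqrt{1562} \approx 39.522$
$Z{\left(t \right)} = \frac{1}{t + \sqrt{1562}}$ ($Z{\left(t \right)} = \frac{1}{\sqrt{1562} + t} = \frac{1}{t + \sqrt{1562}}$)
$Z{\left(\frac{579}{63} - \frac{669}{-767} \right)} - \left(-3148\right) 264 = \frac{1}{\left(\frac{579}{63} - \frac{669}{-767}\right) + \sqrt{1562}} - \left(-3148\right) 264 = \frac{1}{\left(579 \cdot \frac{1}{63} - - \frac{669}{767}\right) + \sqrt{1562}} - -831072 = \frac{1}{\left(\frac{193}{21} + \frac{669}{767}\right) + \sqrt{1562}} + 831072 = \frac{1}{\frac{162080}{16107} + \sqrt{1562}} + 831072 = 831072 + \frac{1}{\frac{162080}{16107} + \sqrt{1562}}$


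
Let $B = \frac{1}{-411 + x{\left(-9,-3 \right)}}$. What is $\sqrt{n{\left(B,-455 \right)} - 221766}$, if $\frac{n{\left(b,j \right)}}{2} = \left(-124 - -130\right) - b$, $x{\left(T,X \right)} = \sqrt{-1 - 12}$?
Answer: $\sqrt{2} \sqrt{\frac{45570446 - 110877 i \sqrt{13}}{-411 + i \sqrt{13}}} \approx 4.5323 \cdot 10^{-8} + 470.91 i$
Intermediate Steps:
$x{\left(T,X \right)} = i \sqrt{13}$ ($x{\left(T,X \right)} = \sqrt{-13} = i \sqrt{13}$)
$B = \frac{1}{-411 + i \sqrt{13}} \approx -0.0024329 - 2.134 \cdot 10^{-5} i$
$n{\left(b,j \right)} = 12 - 2 b$ ($n{\left(b,j \right)} = 2 \left(\left(-124 - -130\right) - b\right) = 2 \left(\left(-124 + 130\right) - b\right) = 2 \left(6 - b\right) = 12 - 2 b$)
$\sqrt{n{\left(B,-455 \right)} - 221766} = \sqrt{\left(12 - 2 \left(- \frac{411}{168934} - \frac{i \sqrt{13}}{168934}\right)\right) - 221766} = \sqrt{\left(12 + \left(\frac{411}{84467} + \frac{i \sqrt{13}}{84467}\right)\right) - 221766} = \sqrt{\left(\frac{1014015}{84467} + \frac{i \sqrt{13}}{84467}\right) - 221766} = \sqrt{- \frac{18730894707}{84467} + \frac{i \sqrt{13}}{84467}}$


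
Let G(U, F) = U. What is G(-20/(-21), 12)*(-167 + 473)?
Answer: 2040/7 ≈ 291.43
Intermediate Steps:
G(-20/(-21), 12)*(-167 + 473) = (-20/(-21))*(-167 + 473) = -20*(-1/21)*306 = (20/21)*306 = 2040/7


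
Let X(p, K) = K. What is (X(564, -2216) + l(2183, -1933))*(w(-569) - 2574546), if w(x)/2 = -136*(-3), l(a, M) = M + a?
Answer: 5059953180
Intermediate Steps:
w(x) = 816 (w(x) = 2*(-136*(-3)) = 2*(-17*(-24)) = 2*408 = 816)
(X(564, -2216) + l(2183, -1933))*(w(-569) - 2574546) = (-2216 + (-1933 + 2183))*(816 - 2574546) = (-2216 + 250)*(-2573730) = -1966*(-2573730) = 5059953180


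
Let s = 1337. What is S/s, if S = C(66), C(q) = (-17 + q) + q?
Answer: 115/1337 ≈ 0.086013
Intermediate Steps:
C(q) = -17 + 2*q
S = 115 (S = -17 + 2*66 = -17 + 132 = 115)
S/s = 115/1337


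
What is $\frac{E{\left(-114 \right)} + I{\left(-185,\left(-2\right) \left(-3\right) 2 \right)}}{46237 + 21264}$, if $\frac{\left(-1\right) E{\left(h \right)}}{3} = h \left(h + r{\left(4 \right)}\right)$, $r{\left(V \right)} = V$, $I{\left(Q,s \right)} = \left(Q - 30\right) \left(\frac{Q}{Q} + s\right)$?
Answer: $- \frac{40415}{67501} \approx -0.59873$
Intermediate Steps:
$I{\left(Q,s \right)} = \left(1 + s\right) \left(-30 + Q\right)$ ($I{\left(Q,s \right)} = \left(-30 + Q\right) \left(1 + s\right) = \left(1 + s\right) \left(-30 + Q\right)$)
$E{\left(h \right)} = - 3 h \left(4 + h\right)$ ($E{\left(h \right)} = - 3 h \left(h + 4\right) = - 3 h \left(4 + h\right)$)
$\frac{E{\left(-114 \right)} + I{\left(-185,\left(-2\right) \left(-3\right) 2 \right)}}{46237 + 21264} = \frac{\left(-3\right) \left(-114\right) \left(4 - 114\right) - \left(215 + 215 \left(\left(-2\right) \left(-3\right)\right) 2\right)}{46237 + 21264} = \frac{\left(-3\right) \left(-114\right) \left(-110\right) - \left(215 + 215 \cdot 6 \cdot 2\right)}{67501} = \left(-37620 - 2795\right) \frac{1}{67501} = \left(-40415\right) \frac{1}{67501} = - \frac{40415}{67501}$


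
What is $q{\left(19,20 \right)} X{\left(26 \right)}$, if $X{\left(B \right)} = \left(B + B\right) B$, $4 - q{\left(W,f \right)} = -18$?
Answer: $29744$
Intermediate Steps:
$q{\left(W,f \right)} = 22$ ($q{\left(W,f \right)} = 4 - -18 = 4 + 18 = 22$)
$X{\left(B \right)} = 2 B^{2}$ ($X{\left(B \right)} = 2 B B = 2 B^{2}$)
$q{\left(19,20 \right)} X{\left(26 \right)} = 22 \cdot 2 \cdot 26^{2} = 22 \cdot 2 \cdot 676 = 22 \cdot 1352 = 29744$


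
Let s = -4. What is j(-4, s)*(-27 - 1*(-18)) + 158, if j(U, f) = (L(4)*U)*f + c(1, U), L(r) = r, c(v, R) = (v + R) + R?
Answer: -355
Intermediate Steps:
c(v, R) = v + 2*R (c(v, R) = (R + v) + R = v + 2*R)
j(U, f) = 1 + 2*U + 4*U*f (j(U, f) = (4*U)*f + (1 + 2*U) = 4*U*f + (1 + 2*U) = 1 + 2*U + 4*U*f)
j(-4, s)*(-27 - 1*(-18)) + 158 = (1 + 2*(-4) + 4*(-4)*(-4))*(-27 - 1*(-18)) + 158 = (1 - 8 + 64)*(-27 + 18) + 158 = 57*(-9) + 158 = -513 + 158 = -355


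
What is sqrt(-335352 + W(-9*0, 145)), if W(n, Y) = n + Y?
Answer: I*sqrt(335207) ≈ 578.97*I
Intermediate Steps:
W(n, Y) = Y + n
sqrt(-335352 + W(-9*0, 145)) = sqrt(-335352 + (145 - 9*0)) = sqrt(-335352 + (145 + 0)) = sqrt(-335352 + 145) = sqrt(-335207) = I*sqrt(335207)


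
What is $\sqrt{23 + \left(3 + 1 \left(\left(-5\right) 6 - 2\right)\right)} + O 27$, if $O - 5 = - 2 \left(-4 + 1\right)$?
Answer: $297 + i \sqrt{6} \approx 297.0 + 2.4495 i$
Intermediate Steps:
$O = 11$ ($O = 5 - 2 \left(-4 + 1\right) = 5 - -6 = 5 + 6 = 11$)
$\sqrt{23 + \left(3 + 1 \left(\left(-5\right) 6 - 2\right)\right)} + O 27 = \sqrt{23 + \left(3 + 1 \left(\left(-5\right) 6 - 2\right)\right)} + 11 \cdot 27 = \sqrt{23 + \left(3 + 1 \left(-30 - 2\right)\right)} + 297 = \sqrt{23 + \left(3 + 1 \left(-32\right)\right)} + 297 = \sqrt{23 + \left(3 - 32\right)} + 297 = \sqrt{23 - 29} + 297 = \sqrt{-6} + 297 = i \sqrt{6} + 297 = 297 + i \sqrt{6}$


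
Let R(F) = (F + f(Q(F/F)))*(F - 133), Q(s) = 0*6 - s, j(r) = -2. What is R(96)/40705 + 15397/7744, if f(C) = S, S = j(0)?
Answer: 599801253/315219520 ≈ 1.9028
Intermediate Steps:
S = -2
Q(s) = -s (Q(s) = 0 - s = -s)
f(C) = -2
R(F) = (-133 + F)*(-2 + F) (R(F) = (F - 2)*(F - 133) = (-2 + F)*(-133 + F) = (-133 + F)*(-2 + F))
R(96)/40705 + 15397/7744 = (266 + 96² - 135*96)/40705 + 15397/7744 = (266 + 9216 - 12960)*(1/40705) + 15397*(1/7744) = -3478*1/40705 + 15397/7744 = -3478/40705 + 15397/7744 = 599801253/315219520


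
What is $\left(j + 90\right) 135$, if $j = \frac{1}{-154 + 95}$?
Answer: $\frac{716715}{59} \approx 12148.0$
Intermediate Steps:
$j = - \frac{1}{59}$ ($j = \frac{1}{-59} = - \frac{1}{59} \approx -0.016949$)
$\left(j + 90\right) 135 = \left(- \frac{1}{59} + 90\right) 135 = \frac{5309}{59} \cdot 135 = \frac{716715}{59}$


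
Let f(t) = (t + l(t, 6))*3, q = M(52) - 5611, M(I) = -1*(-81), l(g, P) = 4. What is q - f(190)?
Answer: -6112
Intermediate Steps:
M(I) = 81
q = -5530 (q = 81 - 5611 = -5530)
f(t) = 12 + 3*t (f(t) = (t + 4)*3 = (4 + t)*3 = 12 + 3*t)
q - f(190) = -5530 - (12 + 3*190) = -5530 - (12 + 570) = -5530 - 1*582 = -5530 - 582 = -6112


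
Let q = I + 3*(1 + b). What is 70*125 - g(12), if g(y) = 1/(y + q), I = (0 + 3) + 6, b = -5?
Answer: 78749/9 ≈ 8749.9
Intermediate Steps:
I = 9 (I = 3 + 6 = 9)
q = -3 (q = 9 + 3*(1 - 5) = 9 + 3*(-4) = 9 - 12 = -3)
g(y) = 1/(-3 + y) (g(y) = 1/(y - 3) = 1/(-3 + y))
70*125 - g(12) = 70*125 - 1/(-3 + 12) = 8750 - 1/9 = 8750 - 1*⅑ = 8750 - ⅑ = 78749/9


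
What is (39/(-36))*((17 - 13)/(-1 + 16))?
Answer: -13/45 ≈ -0.28889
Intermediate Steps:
(39/(-36))*((17 - 13)/(-1 + 16)) = (-1/36*39)*(4/15) = -13/(3*15) = -13/12*4/15 = -13/45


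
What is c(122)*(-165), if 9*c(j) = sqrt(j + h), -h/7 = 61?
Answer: -55*I*sqrt(305)/3 ≈ -320.18*I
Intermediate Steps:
h = -427 (h = -7*61 = -427)
c(j) = sqrt(-427 + j)/9 (c(j) = sqrt(j - 427)/9 = sqrt(-427 + j)/9)
c(122)*(-165) = (sqrt(-427 + 122)/9)*(-165) = (sqrt(-305)/9)*(-165) = ((I*sqrt(305))/9)*(-165) = (I*sqrt(305)/9)*(-165) = -55*I*sqrt(305)/3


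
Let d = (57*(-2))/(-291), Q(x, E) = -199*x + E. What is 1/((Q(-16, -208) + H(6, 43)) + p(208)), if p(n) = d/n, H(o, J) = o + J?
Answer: 10088/30516219 ≈ 0.00033058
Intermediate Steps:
H(o, J) = J + o
Q(x, E) = E - 199*x
d = 38/97 (d = -114*(-1/291) = 38/97 ≈ 0.39175)
p(n) = 38/(97*n)
1/((Q(-16, -208) + H(6, 43)) + p(208)) = 1/(((-208 - 199*(-16)) + (43 + 6)) + (38/97)/208) = 1/(((-208 + 3184) + 49) + (38/97)*(1/208)) = 1/((2976 + 49) + 19/10088) = 1/(3025 + 19/10088) = 1/(30516219/10088) = 10088/30516219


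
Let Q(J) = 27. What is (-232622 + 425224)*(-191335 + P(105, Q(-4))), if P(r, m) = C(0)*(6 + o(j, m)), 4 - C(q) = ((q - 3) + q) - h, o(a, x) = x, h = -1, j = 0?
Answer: -36813368474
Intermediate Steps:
C(q) = 6 - 2*q (C(q) = 4 - (((q - 3) + q) - 1*(-1)) = 4 - (((-3 + q) + q) + 1) = 4 - ((-3 + 2*q) + 1) = 4 - (-2 + 2*q) = 4 + (2 - 2*q) = 6 - 2*q)
P(r, m) = 36 + 6*m (P(r, m) = (6 - 2*0)*(6 + m) = (6 + 0)*(6 + m) = 6*(6 + m) = 36 + 6*m)
(-232622 + 425224)*(-191335 + P(105, Q(-4))) = (-232622 + 425224)*(-191335 + (36 + 6*27)) = 192602*(-191335 + (36 + 162)) = 192602*(-191335 + 198) = 192602*(-191137) = -36813368474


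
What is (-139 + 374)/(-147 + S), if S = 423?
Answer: 235/276 ≈ 0.85145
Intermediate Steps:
(-139 + 374)/(-147 + S) = (-139 + 374)/(-147 + 423) = 235/276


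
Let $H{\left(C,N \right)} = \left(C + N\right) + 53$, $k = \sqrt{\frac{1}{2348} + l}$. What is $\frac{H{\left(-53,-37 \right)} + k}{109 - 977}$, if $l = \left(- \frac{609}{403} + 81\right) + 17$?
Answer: $\frac{37}{868} - \frac{\sqrt{21598583024863}}{410669896} \approx 0.03131$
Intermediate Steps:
$l = \frac{38885}{403}$ ($l = \left(\left(-609\right) \frac{1}{403} + 81\right) + 17 = \left(- \frac{609}{403} + 81\right) + 17 = \frac{32034}{403} + 17 = \frac{38885}{403} \approx 96.489$)
$k = \frac{\sqrt{21598583024863}}{473122}$ ($k = \sqrt{\frac{1}{2348} + \frac{38885}{403}} = \sqrt{\frac{91302383}{946244}} = \frac{\sqrt{21598583024863}}{473122} \approx 9.8229$)
$H{\left(C,N \right)} = 53 + C + N$
$\frac{H{\left(-53,-37 \right)} + k}{109 - 977} = \frac{\left(53 - 53 - 37\right) + \frac{\sqrt{21598583024863}}{473122}}{109 - 977} = \frac{-37 + \frac{\sqrt{21598583024863}}{473122}}{-868} = \left(-37 + \frac{\sqrt{21598583024863}}{473122}\right) \left(- \frac{1}{868}\right) = \frac{37}{868} - \frac{\sqrt{21598583024863}}{410669896}$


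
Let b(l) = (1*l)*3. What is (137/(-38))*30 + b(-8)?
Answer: -2511/19 ≈ -132.16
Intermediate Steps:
b(l) = 3*l (b(l) = l*3 = 3*l)
(137/(-38))*30 + b(-8) = (137/(-38))*30 + 3*(-8) = (137*(-1/38))*30 - 24 = -137/38*30 - 24 = -2055/19 - 24 = -2511/19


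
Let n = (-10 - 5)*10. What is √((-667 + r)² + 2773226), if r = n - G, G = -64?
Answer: √3340235 ≈ 1827.6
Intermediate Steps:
n = -150 (n = -15*10 = -150)
r = -86 (r = -150 - 1*(-64) = -150 + 64 = -86)
√((-667 + r)² + 2773226) = √((-667 - 86)² + 2773226) = √((-753)² + 2773226) = √(567009 + 2773226) = √3340235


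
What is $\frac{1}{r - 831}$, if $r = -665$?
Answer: $- \frac{1}{1496} \approx -0.00066845$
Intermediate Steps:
$\frac{1}{r - 831} = \frac{1}{-665 - 831} = \frac{1}{-1496} = - \frac{1}{1496}$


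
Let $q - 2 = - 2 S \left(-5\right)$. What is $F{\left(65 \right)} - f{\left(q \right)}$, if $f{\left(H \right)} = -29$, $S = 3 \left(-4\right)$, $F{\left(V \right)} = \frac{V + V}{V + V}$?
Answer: $30$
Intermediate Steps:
$F{\left(V \right)} = 1$ ($F{\left(V \right)} = \frac{2 V}{2 V} = 2 V \frac{1}{2 V} = 1$)
$S = -12$
$q = -118$ ($q = 2 + \left(-2\right) \left(-12\right) \left(-5\right) = 2 + 24 \left(-5\right) = 2 - 120 = -118$)
$F{\left(65 \right)} - f{\left(q \right)} = 1 - -29 = 1 + 29 = 30$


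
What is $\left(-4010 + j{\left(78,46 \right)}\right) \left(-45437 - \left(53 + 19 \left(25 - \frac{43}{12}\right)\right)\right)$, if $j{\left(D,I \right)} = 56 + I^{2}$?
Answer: $\frac{506151197}{6} \approx 8.4359 \cdot 10^{7}$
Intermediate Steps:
$\left(-4010 + j{\left(78,46 \right)}\right) \left(-45437 - \left(53 + 19 \left(25 - \frac{43}{12}\right)\right)\right) = \left(-4010 + \left(56 + 46^{2}\right)\right) \left(-45437 - \left(53 + 19 \left(25 - \frac{43}{12}\right)\right)\right) = \left(-4010 + \left(56 + 2116\right)\right) \left(-45437 - \left(53 + 19 \left(25 - \frac{43}{12}\right)\right)\right) = \left(-4010 + 2172\right) \left(-45437 - \left(53 + 19 \left(25 - \frac{43}{12}\right)\right)\right) = - 1838 \left(-45437 - \frac{5519}{12}\right) = \left(-1838\right) \left(- \frac{550763}{12}\right) = \frac{506151197}{6}$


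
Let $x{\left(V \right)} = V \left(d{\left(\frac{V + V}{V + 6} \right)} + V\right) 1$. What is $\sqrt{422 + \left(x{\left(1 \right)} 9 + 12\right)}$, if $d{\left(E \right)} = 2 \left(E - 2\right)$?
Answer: $\frac{\sqrt{20195}}{7} \approx 20.301$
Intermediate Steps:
$d{\left(E \right)} = -4 + 2 E$ ($d{\left(E \right)} = 2 \left(-2 + E\right) = -4 + 2 E$)
$x{\left(V \right)} = V \left(-4 + V + \frac{4 V}{6 + V}\right)$ ($x{\left(V \right)} = V \left(\left(-4 + 2 \frac{V + V}{V + 6}\right) + V\right) 1 = V \left(\left(-4 + 2 \frac{2 V}{6 + V}\right) + V\right) 1 = V \left(\left(-4 + \frac{4 V}{6 + V}\right) + V\right) 1 = V \left(-4 + V + \frac{4 V}{6 + V}\right) 1 = V \left(-4 + V + \frac{4 V}{6 + V}\right)$)
$\sqrt{422 + \left(x{\left(1 \right)} 9 + 12\right)} = \sqrt{422 + \left(1 \frac{1}{6 + 1} \left(-24 + 1 \left(6 + 1\right)\right) 9 + 12\right)} = \sqrt{422 + \left(1 \cdot \frac{1}{7} \left(-24 + 1 \cdot 7\right) 9 + 12\right)} = \sqrt{422 + \left(1 \cdot \frac{1}{7} \left(-24 + 7\right) 9 + 12\right)} = \sqrt{422 + \left(1 \cdot \frac{1}{7} \left(-17\right) 9 + 12\right)} = \sqrt{422 + \left(\left(- \frac{17}{7}\right) 9 + 12\right)} = \sqrt{422 + \left(- \frac{153}{7} + 12\right)} = \sqrt{422 - \frac{69}{7}} = \sqrt{\frac{2885}{7}} = \frac{\sqrt{20195}}{7}$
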